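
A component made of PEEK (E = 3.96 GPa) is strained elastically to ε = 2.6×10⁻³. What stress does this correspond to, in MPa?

σ = E·ε = 3960 MPa × 2.6×10⁻³ = 10.3 MPa.

10.3 MPa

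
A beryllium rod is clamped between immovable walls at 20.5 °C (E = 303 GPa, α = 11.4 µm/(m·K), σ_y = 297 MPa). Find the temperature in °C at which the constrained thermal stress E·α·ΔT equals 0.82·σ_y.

91.0 °C

E·α·ΔT = 243.5 MPa ⇒ ΔT = 243.5 / (303.0×10³ × 11.4×10⁻⁶) = 70.51 K.
T = 20.5 + 70.51 = 91.01 °C.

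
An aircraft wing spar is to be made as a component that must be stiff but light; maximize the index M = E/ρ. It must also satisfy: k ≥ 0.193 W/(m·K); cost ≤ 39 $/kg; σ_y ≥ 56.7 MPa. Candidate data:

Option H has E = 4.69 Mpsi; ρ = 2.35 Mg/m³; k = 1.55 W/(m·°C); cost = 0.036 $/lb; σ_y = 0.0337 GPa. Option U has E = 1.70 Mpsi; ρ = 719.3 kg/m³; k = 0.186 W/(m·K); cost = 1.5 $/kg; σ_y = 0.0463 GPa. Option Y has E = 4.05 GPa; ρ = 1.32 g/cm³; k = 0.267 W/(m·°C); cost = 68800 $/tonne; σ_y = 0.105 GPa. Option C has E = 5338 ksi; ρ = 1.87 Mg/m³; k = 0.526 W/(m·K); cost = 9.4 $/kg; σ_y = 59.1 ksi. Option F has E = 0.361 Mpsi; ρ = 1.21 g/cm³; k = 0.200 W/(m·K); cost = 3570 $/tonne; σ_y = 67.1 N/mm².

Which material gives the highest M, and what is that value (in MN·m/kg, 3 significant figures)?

option C, M = 19.7 MN·m/kg

Screen on constraints: k ≥ 0.193 W/(m·K); cost ≤ 39 $/kg; σ_y ≥ 56.7 MPa. Survivors: option C, option F.
After converting to SI:
  option C: E = 36.80 GPa, ρ = 1870 kg/m³
  option F: E = 2.489 GPa, ρ = 1210 kg/m³
  option C: M = 19.7 MN·m/kg
  option F: M = 2.06 MN·m/kg
Option C has the largest M.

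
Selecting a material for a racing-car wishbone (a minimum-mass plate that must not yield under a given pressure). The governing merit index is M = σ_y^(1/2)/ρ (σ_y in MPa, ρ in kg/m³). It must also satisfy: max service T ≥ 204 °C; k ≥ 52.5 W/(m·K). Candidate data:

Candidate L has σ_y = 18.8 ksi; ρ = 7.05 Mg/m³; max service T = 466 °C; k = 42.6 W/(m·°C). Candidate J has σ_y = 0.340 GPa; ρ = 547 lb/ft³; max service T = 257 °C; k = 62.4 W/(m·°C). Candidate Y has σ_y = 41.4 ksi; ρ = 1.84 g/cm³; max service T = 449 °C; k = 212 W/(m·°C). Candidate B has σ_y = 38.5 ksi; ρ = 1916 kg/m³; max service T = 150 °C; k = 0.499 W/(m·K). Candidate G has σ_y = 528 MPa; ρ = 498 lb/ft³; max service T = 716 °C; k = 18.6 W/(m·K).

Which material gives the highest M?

candidate Y

Screen on constraints: max service T ≥ 204 °C; k ≥ 52.5 W/(m·K). Survivors: candidate J, candidate Y.
In SI units:
  candidate J: σ_y = 340.0 MPa, ρ = 8762 kg/m³
  candidate Y: σ_y = 285.4 MPa, ρ = 1840 kg/m³
  candidate Y: M = 9.18×10⁻³
  candidate J: M = 2.10×10⁻³
Candidate Y ranks first.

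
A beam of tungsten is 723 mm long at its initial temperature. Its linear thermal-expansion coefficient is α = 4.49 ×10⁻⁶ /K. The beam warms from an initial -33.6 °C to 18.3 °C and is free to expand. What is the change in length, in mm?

0.168 mm

ΔT = 18.3 − (-33.6) = 51.90 K.
ΔL = α·L₀·ΔT = 4.49×10⁻⁶ × 723 mm × 51.90 K = 0.168 mm.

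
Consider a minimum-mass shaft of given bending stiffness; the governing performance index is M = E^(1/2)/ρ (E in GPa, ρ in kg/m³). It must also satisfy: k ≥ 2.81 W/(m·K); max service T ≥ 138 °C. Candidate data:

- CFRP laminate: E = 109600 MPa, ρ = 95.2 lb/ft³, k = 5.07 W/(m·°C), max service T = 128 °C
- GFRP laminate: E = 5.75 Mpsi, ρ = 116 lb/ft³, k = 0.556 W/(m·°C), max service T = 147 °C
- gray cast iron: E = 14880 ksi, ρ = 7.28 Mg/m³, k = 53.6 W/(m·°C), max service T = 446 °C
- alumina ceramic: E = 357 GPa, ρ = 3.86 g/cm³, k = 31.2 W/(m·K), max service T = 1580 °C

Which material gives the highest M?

alumina ceramic

Screen on constraints: k ≥ 2.81 W/(m·K); max service T ≥ 138 °C. Survivors: gray cast iron, alumina ceramic.
Putting every candidate on a common basis:
  gray cast iron: E = 102.6 GPa, ρ = 7280 kg/m³
  alumina ceramic: E = 357.0 GPa, ρ = 3860 kg/m³
  alumina ceramic: M = 4.89×10⁻³
  gray cast iron: M = 1.39×10⁻³
The maximum is for alumina ceramic.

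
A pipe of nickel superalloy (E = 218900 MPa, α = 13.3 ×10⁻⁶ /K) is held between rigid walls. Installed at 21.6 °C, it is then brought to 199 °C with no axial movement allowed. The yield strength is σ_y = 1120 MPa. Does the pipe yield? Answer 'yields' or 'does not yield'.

does not yield

E = 218900 MPa = 218.9 GPa.
ΔT = 177.4 K. Constrained thermal stress σ = E·α·ΔT = 218.9×10³ MPa × 13.3×10⁻⁶ × 177.4 = 516 MPa (compressive).
Compare to σ_y = 1120 MPa: σ < σ_y, so it does not yield.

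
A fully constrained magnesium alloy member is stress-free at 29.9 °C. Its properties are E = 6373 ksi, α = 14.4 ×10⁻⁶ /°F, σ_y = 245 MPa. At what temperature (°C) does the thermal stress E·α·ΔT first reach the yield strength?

E = 6373 ksi = 43.94 GPa.
α = 14.4×10⁻⁶/°F × 9/5 = 25.9×10⁻⁶/K.
E·α·ΔT = 245.0 MPa ⇒ ΔT = 245.0 / (43.94×10³ × 25.9×10⁻⁶) = 215.1 K.
T = 29.9 + 215.1 = 245.0 °C.

245 °C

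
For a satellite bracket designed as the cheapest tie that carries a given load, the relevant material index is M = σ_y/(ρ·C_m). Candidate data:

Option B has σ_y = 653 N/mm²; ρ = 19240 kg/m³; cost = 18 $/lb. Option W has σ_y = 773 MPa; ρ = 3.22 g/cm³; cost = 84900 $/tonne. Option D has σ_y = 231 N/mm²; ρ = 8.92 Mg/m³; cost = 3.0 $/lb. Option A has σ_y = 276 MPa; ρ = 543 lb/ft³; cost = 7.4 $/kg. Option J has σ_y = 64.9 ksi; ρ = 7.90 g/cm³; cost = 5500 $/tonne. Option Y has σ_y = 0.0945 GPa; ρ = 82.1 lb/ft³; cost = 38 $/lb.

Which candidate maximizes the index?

Putting every candidate on a common basis:
  option B: σ_y = 653.0 MPa, ρ = 19240 kg/m³, cost = 39.68 $/kg
  option W: σ_y = 773.0 MPa, ρ = 3220 kg/m³, cost = 84.90 $/kg
  option D: σ_y = 231.0 MPa, ρ = 8920 kg/m³, cost = 6.614 $/kg
  option A: σ_y = 276.0 MPa, ρ = 8698 kg/m³, cost = 7.400 $/kg
  option J: σ_y = 447.5 MPa, ρ = 7900 kg/m³, cost = 5.500 $/kg
  option Y: σ_y = 94.50 MPa, ρ = 1315 kg/m³, cost = 83.77 $/kg
  option J: M = 10.3 kN·m per $
  option A: M = 4.29 kN·m per $
  option D: M = 3.92 kN·m per $
  option W: M = 2.83 kN·m per $
  option Y: M = 0.858 kN·m per $
  option B: M = 0.855 kN·m per $
Option J ranks first.

option J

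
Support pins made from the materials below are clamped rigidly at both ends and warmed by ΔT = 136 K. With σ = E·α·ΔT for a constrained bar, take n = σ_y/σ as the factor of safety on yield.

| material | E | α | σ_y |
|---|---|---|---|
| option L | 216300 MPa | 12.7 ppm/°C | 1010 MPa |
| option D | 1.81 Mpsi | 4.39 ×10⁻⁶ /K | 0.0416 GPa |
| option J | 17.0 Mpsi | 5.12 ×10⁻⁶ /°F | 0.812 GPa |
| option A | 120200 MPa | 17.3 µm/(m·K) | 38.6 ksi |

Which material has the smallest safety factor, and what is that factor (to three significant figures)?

With everything in SI (GPa, ×10⁻⁶/K, MPa):
  option L: E = 216.3, α = 12.7, σ_y = 1010 → σ = 374 MPa, n = 2.70
  option D: E = 12.48, α = 4.39, σ_y = 41.60 → σ = 7.45 MPa, n = 5.58
  option J: E = 117.2, α = 9.22, σ_y = 812.0 → σ = 147 MPa, n = 5.53
  option A: E = 120.2, α = 17.3, σ_y = 266.1 → σ = 283 MPa, n = 0.941
The minimum is option A at n = 0.941.

option A, n = 0.941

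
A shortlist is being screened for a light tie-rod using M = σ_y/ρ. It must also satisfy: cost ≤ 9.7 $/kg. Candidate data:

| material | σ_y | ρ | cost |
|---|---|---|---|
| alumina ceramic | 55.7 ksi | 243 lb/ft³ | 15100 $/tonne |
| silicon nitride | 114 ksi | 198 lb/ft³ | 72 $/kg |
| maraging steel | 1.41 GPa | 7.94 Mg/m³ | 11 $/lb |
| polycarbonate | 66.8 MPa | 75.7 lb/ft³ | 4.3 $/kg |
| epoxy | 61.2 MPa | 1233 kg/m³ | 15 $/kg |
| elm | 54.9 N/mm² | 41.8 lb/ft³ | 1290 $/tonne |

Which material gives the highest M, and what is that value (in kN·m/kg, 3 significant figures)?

elm, M = 82.0 kN·m/kg

Screen on constraints: cost ≤ 9.7 $/kg. Survivors: polycarbonate, elm.
Convert each candidate to consistent units, then evaluate M:
  polycarbonate: σ_y = 66.80 MPa, ρ = 1213 kg/m³
  elm: σ_y = 54.90 MPa, ρ = 669.6 kg/m³
  elm: M = 82.0 kN·m/kg
  polycarbonate: M = 55.1 kN·m/kg
Elm has the largest M.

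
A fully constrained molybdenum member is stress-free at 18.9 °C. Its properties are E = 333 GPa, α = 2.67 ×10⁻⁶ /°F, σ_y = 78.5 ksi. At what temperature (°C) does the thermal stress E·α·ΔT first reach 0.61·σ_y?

α = 2.67×10⁻⁶/°F × 9/5 = 4.81×10⁻⁶/K.
σ_y = 78.5 ksi = 541.2 MPa.
E·α·ΔT = 330.2 MPa ⇒ ΔT = 330.2 / (333.0×10³ × 4.81×10⁻⁶) = 206.3 K.
T = 18.9 + 206.3 = 225.2 °C.

225 °C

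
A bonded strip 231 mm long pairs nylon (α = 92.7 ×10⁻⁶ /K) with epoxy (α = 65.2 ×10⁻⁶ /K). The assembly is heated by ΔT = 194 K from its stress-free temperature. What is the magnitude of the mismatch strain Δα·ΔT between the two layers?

5.33×10⁻³

Δα = |92.7 − 65.2|×10⁻⁶/K = 27.5×10⁻⁶/K.
Mismatch strain = Δα·ΔT = 27.5×10⁻⁶ × 194.0 = 5.33×10⁻³.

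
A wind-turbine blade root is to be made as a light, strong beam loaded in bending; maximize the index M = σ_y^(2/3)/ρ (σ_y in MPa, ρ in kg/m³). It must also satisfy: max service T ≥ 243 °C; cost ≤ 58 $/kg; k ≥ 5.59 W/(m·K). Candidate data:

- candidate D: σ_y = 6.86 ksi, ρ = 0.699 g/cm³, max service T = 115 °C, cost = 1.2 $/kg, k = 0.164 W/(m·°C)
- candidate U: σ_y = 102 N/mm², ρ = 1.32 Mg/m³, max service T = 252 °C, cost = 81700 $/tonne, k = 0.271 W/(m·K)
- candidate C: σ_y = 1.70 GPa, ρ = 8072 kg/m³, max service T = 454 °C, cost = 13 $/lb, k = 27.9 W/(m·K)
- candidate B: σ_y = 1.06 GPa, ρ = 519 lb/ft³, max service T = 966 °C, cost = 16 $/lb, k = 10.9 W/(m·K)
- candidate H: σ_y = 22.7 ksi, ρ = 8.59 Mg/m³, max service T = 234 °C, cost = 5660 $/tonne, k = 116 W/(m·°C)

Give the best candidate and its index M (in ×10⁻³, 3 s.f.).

candidate C, M = 17.6×10⁻³

Screen on constraints: max service T ≥ 243 °C; cost ≤ 58 $/kg; k ≥ 5.59 W/(m·K). Survivors: candidate C, candidate B.
Normalizing units and computing the index:
  candidate C: σ_y = 1700 MPa, ρ = 8072 kg/m³
  candidate B: σ_y = 1060 MPa, ρ = 8314 kg/m³
  candidate C: M = 17.6×10⁻³
  candidate B: M = 12.5×10⁻³
Candidate C has the largest M.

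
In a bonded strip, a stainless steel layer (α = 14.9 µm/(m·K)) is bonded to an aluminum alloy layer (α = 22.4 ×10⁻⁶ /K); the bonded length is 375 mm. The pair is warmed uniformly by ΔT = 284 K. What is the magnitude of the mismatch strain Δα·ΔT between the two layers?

2.13×10⁻³

Δα = |14.9 − 22.4|×10⁻⁶/K = 7.50×10⁻⁶/K.
Mismatch strain = Δα·ΔT = 7.50×10⁻⁶ × 284.0 = 2.13×10⁻³.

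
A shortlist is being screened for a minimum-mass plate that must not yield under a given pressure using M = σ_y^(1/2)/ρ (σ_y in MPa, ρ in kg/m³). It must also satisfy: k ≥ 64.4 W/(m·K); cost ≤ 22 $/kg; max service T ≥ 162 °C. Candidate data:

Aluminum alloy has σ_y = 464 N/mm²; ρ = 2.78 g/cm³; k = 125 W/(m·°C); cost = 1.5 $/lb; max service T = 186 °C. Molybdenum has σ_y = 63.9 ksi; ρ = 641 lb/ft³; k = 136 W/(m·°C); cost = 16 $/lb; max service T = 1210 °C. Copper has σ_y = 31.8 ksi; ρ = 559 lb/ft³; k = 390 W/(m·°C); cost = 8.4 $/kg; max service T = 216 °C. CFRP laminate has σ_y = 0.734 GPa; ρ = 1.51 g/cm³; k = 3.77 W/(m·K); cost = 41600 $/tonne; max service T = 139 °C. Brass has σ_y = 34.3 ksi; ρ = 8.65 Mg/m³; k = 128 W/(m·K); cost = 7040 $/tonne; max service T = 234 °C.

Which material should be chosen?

aluminum alloy

Screen on constraints: k ≥ 64.4 W/(m·K); cost ≤ 22 $/kg; max service T ≥ 162 °C. Survivors: aluminum alloy, copper, brass.
In SI units:
  aluminum alloy: σ_y = 464.0 MPa, ρ = 2780 kg/m³
  copper: σ_y = 219.3 MPa, ρ = 8954 kg/m³
  brass: σ_y = 236.5 MPa, ρ = 8650 kg/m³
  aluminum alloy: M = 7.75×10⁻³
  brass: M = 1.78×10⁻³
  copper: M = 1.65×10⁻³
Highest index: aluminum alloy.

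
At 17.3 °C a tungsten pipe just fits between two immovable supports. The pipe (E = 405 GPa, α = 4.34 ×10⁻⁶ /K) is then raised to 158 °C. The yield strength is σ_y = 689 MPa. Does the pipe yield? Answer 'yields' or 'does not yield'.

ΔT = 140.7 K. Constrained thermal stress σ = E·α·ΔT = 405.0×10³ MPa × 4.34×10⁻⁶ × 140.7 = 247 MPa (compressive).
Compare to σ_y = 689 MPa: σ < σ_y, so it does not yield.

does not yield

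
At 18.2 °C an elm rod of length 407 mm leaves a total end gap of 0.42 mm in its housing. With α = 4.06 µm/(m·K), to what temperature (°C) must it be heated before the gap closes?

272 °C

α·L₀·ΔT = 0.42 mm ⇒ ΔT = 0.42 / (4.06×10⁻⁶ × 407.0) = 254.2 K.
T = 18.2 + 254.2 = 272.4 °C.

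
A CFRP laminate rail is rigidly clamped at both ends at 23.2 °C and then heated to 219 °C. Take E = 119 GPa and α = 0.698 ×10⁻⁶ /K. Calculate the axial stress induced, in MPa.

ΔT = 195.8 K. Constrained thermal stress σ = E·α·ΔT = 119.0×10³ MPa × 0.698×10⁻⁶ × 195.8 = 16.3 MPa (compressive).

16.3 MPa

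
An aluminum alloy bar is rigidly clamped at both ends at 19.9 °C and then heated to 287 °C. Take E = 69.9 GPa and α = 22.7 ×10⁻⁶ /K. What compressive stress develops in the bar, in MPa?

ΔT = 267.1 K. Constrained thermal stress σ = E·α·ΔT = 69.90×10³ MPa × 22.7×10⁻⁶ × 267.1 = 424 MPa (compressive).

424 MPa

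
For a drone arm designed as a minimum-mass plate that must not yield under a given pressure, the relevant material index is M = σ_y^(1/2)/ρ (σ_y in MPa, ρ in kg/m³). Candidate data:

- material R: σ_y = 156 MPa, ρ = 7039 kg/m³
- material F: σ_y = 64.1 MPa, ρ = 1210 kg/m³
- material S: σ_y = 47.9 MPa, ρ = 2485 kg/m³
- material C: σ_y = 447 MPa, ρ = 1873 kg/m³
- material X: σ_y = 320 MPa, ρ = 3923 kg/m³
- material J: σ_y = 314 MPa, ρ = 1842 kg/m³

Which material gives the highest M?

Evaluate M for each candidate:
  material C: M = 11.3×10⁻³
  material J: M = 9.62×10⁻³
  material F: M = 6.62×10⁻³
  material X: M = 4.56×10⁻³
  material S: M = 2.79×10⁻³
  material R: M = 1.77×10⁻³
The maximum is for material C.

material C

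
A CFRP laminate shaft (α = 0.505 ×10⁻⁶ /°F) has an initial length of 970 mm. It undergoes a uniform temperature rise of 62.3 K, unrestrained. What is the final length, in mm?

Convert α: 0.505×10⁻⁶/°F × (9/5) = 0.909×10⁻⁶/K.
ΔL = α·L₀·ΔT = 0.909×10⁻⁶ × 970 mm × 62.30 K = 0.0549 mm.
L = L₀ + ΔL = 970 + 0.0549 = 970.05 mm.

970.05 mm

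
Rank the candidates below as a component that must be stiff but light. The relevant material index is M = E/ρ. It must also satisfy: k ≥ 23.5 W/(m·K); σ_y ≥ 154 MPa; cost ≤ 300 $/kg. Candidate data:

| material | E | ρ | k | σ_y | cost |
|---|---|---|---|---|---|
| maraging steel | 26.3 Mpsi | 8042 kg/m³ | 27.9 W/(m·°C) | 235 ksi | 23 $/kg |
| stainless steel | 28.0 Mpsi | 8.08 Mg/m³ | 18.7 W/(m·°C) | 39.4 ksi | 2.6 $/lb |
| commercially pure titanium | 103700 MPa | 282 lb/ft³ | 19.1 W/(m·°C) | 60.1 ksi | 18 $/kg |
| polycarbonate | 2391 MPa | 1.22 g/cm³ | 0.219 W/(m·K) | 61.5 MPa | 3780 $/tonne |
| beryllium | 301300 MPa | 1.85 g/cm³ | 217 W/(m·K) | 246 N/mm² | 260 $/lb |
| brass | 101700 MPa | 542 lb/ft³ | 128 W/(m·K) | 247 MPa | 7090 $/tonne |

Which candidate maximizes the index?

maraging steel

Screen on constraints: k ≥ 23.5 W/(m·K); σ_y ≥ 154 MPa; cost ≤ 300 $/kg. Survivors: maraging steel, brass.
After converting to SI:
  maraging steel: E = 181.3 GPa, ρ = 8042 kg/m³
  brass: E = 101.7 GPa, ρ = 8682 kg/m³
  maraging steel: M = 22.5 MN·m/kg
  brass: M = 11.7 MN·m/kg
Maraging steel ranks first.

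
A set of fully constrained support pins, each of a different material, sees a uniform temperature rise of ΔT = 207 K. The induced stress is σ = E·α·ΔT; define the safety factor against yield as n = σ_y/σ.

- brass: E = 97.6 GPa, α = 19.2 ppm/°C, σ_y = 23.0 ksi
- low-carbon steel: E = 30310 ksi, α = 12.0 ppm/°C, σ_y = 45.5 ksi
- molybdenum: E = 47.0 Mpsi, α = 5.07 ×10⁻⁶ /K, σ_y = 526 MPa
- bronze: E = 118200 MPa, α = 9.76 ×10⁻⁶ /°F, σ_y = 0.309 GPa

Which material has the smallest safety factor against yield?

Per material, after unit conversion:
  brass: E = 97.60, α = 19.2, σ_y = 158.6 → σ = 388 MPa, n = 0.409
  low-carbon steel: E = 209.0, α = 12.0, σ_y = 313.7 → σ = 519 MPa, n = 0.604
  molybdenum: E = 324.1, α = 5.07, σ_y = 526.0 → σ = 340 MPa, n = 1.55
  bronze: E = 118.2, α = 17.6, σ_y = 309.0 → σ = 430 MPa, n = 0.719
Smallest n: brass with n = 0.409.

brass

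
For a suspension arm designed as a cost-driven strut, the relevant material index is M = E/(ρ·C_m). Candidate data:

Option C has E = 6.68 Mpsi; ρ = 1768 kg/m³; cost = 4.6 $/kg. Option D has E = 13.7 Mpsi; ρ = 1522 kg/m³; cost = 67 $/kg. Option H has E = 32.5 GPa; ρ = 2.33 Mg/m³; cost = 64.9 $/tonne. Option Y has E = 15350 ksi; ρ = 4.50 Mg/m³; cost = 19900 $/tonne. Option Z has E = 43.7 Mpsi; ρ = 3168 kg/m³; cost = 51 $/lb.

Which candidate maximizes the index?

After converting to SI:
  option C: E = 46.06 GPa, ρ = 1768 kg/m³, cost = 4.600 $/kg
  option D: E = 94.46 GPa, ρ = 1522 kg/m³, cost = 67.00 $/kg
  option H: E = 32.50 GPa, ρ = 2330 kg/m³, cost = 0.06490 $/kg
  option Y: E = 105.8 GPa, ρ = 4500 kg/m³, cost = 19.90 $/kg
  option Z: E = 301.3 GPa, ρ = 3168 kg/m³, cost = 112.4 $/kg
  option H: M = 215 MN·m per $
  option C: M = 5.66 MN·m per $
  option Y: M = 1.18 MN·m per $
  option D: M = 0.926 MN·m per $
  option Z: M = 0.846 MN·m per $
The maximum is for option H.

option H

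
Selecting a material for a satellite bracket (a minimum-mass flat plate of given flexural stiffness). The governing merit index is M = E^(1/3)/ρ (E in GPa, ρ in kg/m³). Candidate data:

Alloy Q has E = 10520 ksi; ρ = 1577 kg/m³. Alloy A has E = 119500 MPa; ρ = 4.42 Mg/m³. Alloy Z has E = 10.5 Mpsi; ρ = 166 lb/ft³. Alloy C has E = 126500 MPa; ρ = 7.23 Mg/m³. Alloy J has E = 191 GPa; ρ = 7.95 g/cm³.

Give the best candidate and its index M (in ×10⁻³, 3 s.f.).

alloy Q, M = 2.64×10⁻³

Convert each candidate to consistent units, then evaluate M:
  alloy Q: E = 72.53 GPa, ρ = 1577 kg/m³
  alloy A: E = 119.5 GPa, ρ = 4420 kg/m³
  alloy Z: E = 72.39 GPa, ρ = 2659 kg/m³
  alloy C: E = 126.5 GPa, ρ = 7230 kg/m³
  alloy J: E = 191.0 GPa, ρ = 7950 kg/m³
  alloy Q: M = 2.64×10⁻³
  alloy Z: M = 1.57×10⁻³
  alloy A: M = 1.11×10⁻³
  alloy J: M = 0.724×10⁻³
  alloy C: M = 0.694×10⁻³
Highest index: alloy Q.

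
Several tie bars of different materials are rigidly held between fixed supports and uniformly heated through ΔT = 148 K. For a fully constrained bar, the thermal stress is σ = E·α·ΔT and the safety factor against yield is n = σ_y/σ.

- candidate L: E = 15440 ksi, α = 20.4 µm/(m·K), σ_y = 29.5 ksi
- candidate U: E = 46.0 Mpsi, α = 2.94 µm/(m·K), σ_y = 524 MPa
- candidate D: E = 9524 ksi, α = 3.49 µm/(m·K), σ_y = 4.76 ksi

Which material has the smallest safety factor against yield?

candidate L

In consistent units (E in GPa, α in ×10⁻⁶/K, σ_y in MPa):
  candidate L: E = 106.5, α = 20.4, σ_y = 203.4 → σ = 321 MPa, n = 0.633
  candidate U: E = 317.2, α = 2.94, σ_y = 524.0 → σ = 138 MPa, n = 3.80
  candidate D: E = 65.67, α = 3.49, σ_y = 32.82 → σ = 33.9 MPa, n = 0.968
The minimum is candidate L at n = 0.633.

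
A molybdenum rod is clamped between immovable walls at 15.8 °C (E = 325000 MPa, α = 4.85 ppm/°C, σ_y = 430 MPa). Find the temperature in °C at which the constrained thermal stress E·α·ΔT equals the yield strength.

289 °C

E = 325000 MPa = 325.0 GPa.
E·α·ΔT = 430.0 MPa ⇒ ΔT = 430.0 / (325.0×10³ × 4.85×10⁻⁶) = 272.8 K.
T = 15.8 + 272.8 = 288.6 °C.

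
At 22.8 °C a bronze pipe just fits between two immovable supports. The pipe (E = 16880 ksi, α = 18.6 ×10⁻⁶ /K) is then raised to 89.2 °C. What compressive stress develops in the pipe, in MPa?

E = 16880 ksi = 116.4 GPa.
ΔT = 66.40 K. Constrained thermal stress σ = E·α·ΔT = 116.4×10³ MPa × 18.6×10⁻⁶ × 66.40 = 144 MPa (compressive).

144 MPa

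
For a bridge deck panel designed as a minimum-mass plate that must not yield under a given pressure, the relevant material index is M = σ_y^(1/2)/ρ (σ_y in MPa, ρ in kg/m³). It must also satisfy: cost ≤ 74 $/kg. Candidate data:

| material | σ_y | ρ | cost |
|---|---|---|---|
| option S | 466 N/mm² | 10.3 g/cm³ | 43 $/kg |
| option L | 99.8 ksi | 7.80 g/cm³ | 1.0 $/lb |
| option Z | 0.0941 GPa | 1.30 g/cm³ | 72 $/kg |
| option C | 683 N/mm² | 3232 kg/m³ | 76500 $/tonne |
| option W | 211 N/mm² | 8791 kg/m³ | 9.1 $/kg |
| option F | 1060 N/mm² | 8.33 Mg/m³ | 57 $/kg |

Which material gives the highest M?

option Z

Screen on constraints: cost ≤ 74 $/kg. Survivors: option S, option L, option Z, option W, option F.
After converting to SI:
  option S: σ_y = 466.0 MPa, ρ = 10300 kg/m³
  option L: σ_y = 688.1 MPa, ρ = 7800 kg/m³
  option Z: σ_y = 94.10 MPa, ρ = 1300 kg/m³
  option W: σ_y = 211.0 MPa, ρ = 8791 kg/m³
  option F: σ_y = 1060 MPa, ρ = 8330 kg/m³
  option Z: M = 7.46×10⁻³
  option F: M = 3.91×10⁻³
  option L: M = 3.36×10⁻³
  option S: M = 2.10×10⁻³
  option W: M = 1.65×10⁻³
Option Z has the largest M.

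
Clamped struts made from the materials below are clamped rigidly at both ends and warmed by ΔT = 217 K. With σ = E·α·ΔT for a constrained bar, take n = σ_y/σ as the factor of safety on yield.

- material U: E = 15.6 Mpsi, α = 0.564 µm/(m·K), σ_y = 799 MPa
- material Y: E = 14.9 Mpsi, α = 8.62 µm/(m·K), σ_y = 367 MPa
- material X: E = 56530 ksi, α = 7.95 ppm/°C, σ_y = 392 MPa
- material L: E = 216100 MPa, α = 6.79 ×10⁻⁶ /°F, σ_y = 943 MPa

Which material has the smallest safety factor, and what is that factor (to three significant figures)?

material X, n = 0.583

Per material, after unit conversion:
  material U: E = 107.6, α = 0.564, σ_y = 799.0 → σ = 13.2 MPa, n = 60.7
  material Y: E = 102.7, α = 8.62, σ_y = 367.0 → σ = 192 MPa, n = 1.91
  material X: E = 389.8, α = 7.95, σ_y = 392.0 → σ = 672 MPa, n = 0.583
  material L: E = 216.1, α = 12.2, σ_y = 943.0 → σ = 573 MPa, n = 1.65
Smallest n: material X with n = 0.583.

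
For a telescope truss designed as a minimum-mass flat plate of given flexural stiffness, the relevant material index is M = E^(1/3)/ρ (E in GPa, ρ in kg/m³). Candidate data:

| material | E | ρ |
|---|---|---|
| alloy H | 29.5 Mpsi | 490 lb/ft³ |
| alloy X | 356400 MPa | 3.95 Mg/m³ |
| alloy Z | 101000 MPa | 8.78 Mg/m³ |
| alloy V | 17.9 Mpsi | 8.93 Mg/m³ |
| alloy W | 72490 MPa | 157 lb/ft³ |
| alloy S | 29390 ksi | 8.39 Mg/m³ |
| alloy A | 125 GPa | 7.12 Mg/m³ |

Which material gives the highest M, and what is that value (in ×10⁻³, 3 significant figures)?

alloy X, M = 1.79×10⁻³

Convert each candidate to consistent units, then evaluate M:
  alloy H: E = 203.4 GPa, ρ = 7849 kg/m³
  alloy X: E = 356.4 GPa, ρ = 3950 kg/m³
  alloy Z: E = 101.0 GPa, ρ = 8780 kg/m³
  alloy V: E = 123.4 GPa, ρ = 8930 kg/m³
  alloy W: E = 72.49 GPa, ρ = 2515 kg/m³
  alloy S: E = 202.6 GPa, ρ = 8390 kg/m³
  alloy A: E = 125.0 GPa, ρ = 7120 kg/m³
  alloy X: M = 1.79×10⁻³
  alloy W: M = 1.66×10⁻³
  alloy H: M = 0.749×10⁻³
  alloy A: M = 0.702×10⁻³
  alloy S: M = 0.700×10⁻³
  alloy V: M = 0.558×10⁻³
  alloy Z: M = 0.530×10⁻³
The maximum is for alloy X.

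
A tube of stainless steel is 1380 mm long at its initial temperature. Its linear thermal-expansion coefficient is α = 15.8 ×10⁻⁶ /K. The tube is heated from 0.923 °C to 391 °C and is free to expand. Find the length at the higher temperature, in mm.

1388.5 mm

ΔT = 391 − 0.923 = 390.1 K.
ΔL = α·L₀·ΔT = 15.8×10⁻⁶ × 1380 mm × 390.1 K = 8.51 mm.
L = L₀ + ΔL = 1380 + 8.51 = 1388.5 mm.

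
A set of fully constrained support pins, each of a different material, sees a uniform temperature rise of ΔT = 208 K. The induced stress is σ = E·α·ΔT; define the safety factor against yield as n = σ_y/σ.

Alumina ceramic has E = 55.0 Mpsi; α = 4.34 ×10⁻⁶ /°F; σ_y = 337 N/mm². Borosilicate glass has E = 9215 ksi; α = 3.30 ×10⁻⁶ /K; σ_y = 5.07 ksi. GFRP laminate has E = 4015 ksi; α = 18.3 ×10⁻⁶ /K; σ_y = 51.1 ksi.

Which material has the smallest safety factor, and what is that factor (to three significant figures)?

alumina ceramic, n = 0.547

In consistent units (E in GPa, α in ×10⁻⁶/K, σ_y in MPa):
  alumina ceramic: E = 379.2, α = 7.81, σ_y = 337.0 → σ = 616 MPa, n = 0.547
  borosilicate glass: E = 63.54, α = 3.30, σ_y = 34.96 → σ = 43.6 MPa, n = 0.802
  GFRP laminate: E = 27.68, α = 18.3, σ_y = 352.3 → σ = 105 MPa, n = 3.34
The minimum is alumina ceramic at n = 0.547.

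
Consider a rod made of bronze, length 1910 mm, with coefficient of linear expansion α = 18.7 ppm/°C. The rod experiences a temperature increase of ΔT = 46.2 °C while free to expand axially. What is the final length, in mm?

1911.7 mm

ΔL = α·L₀·ΔT = 18.7×10⁻⁶ × 1910 mm × 46.20 K = 1.65 mm.
L = L₀ + ΔL = 1910 + 1.65 = 1911.7 mm.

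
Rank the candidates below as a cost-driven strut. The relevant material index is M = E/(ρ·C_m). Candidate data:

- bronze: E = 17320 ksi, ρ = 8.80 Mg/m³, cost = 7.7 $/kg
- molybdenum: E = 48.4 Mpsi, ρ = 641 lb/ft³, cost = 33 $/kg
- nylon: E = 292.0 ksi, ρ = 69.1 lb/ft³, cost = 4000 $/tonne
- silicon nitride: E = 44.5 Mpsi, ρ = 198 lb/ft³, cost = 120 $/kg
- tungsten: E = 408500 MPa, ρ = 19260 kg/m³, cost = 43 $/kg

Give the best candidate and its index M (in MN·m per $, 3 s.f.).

After converting to SI:
  bronze: E = 119.4 GPa, ρ = 8800 kg/m³, cost = 7.700 $/kg
  molybdenum: E = 333.7 GPa, ρ = 10270 kg/m³, cost = 33.00 $/kg
  nylon: E = 2.013 GPa, ρ = 1107 kg/m³, cost = 4.000 $/kg
  silicon nitride: E = 306.8 GPa, ρ = 3172 kg/m³, cost = 120.0 $/kg
  tungsten: E = 408.5 GPa, ρ = 19260 kg/m³, cost = 43.00 $/kg
  bronze: M = 1.76 MN·m per $
  molybdenum: M = 0.985 MN·m per $
  silicon nitride: M = 0.806 MN·m per $
  tungsten: M = 0.493 MN·m per $
  nylon: M = 0.455 MN·m per $
Bronze has the largest M.

bronze, M = 1.76 MN·m per $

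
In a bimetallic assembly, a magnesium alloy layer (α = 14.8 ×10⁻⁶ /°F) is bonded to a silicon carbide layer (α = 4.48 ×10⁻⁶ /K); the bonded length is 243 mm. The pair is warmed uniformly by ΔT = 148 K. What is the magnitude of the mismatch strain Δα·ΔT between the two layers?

magnesium alloy: α = 14.8×10⁻⁶/°F × 9/5 = 26.6×10⁻⁶/K.
Δα = |26.6 − 4.48|×10⁻⁶/K = 22.2×10⁻⁶/K.
Mismatch strain = Δα·ΔT = 22.2×10⁻⁶ × 148.0 = 3.28×10⁻³.

3.28×10⁻³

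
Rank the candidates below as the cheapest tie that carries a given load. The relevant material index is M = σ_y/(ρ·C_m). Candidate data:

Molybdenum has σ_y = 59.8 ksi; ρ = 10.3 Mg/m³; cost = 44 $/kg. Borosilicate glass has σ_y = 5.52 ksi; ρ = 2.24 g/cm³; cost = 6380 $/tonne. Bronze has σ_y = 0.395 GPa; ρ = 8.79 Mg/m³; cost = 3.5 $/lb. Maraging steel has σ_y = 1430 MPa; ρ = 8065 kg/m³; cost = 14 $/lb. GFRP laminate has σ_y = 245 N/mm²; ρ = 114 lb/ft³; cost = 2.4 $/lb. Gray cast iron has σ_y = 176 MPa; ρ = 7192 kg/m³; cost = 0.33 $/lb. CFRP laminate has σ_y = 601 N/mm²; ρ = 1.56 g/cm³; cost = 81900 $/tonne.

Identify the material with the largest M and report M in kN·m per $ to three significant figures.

gray cast iron, M = 33.6 kN·m per $

Putting every candidate on a common basis:
  molybdenum: σ_y = 412.3 MPa, ρ = 10300 kg/m³, cost = 44.00 $/kg
  borosilicate glass: σ_y = 38.06 MPa, ρ = 2240 kg/m³, cost = 6.380 $/kg
  bronze: σ_y = 395.0 MPa, ρ = 8790 kg/m³, cost = 7.716 $/kg
  maraging steel: σ_y = 1430 MPa, ρ = 8065 kg/m³, cost = 30.86 $/kg
  GFRP laminate: σ_y = 245.0 MPa, ρ = 1826 kg/m³, cost = 5.291 $/kg
  gray cast iron: σ_y = 176.0 MPa, ρ = 7192 kg/m³, cost = 0.7275 $/kg
  CFRP laminate: σ_y = 601.0 MPa, ρ = 1560 kg/m³, cost = 81.90 $/kg
  gray cast iron: M = 33.6 kN·m per $
  GFRP laminate: M = 25.4 kN·m per $
  bronze: M = 5.82 kN·m per $
  maraging steel: M = 5.74 kN·m per $
  CFRP laminate: M = 4.70 kN·m per $
  borosilicate glass: M = 2.66 kN·m per $
  molybdenum: M = 0.910 kN·m per $
Highest index: gray cast iron.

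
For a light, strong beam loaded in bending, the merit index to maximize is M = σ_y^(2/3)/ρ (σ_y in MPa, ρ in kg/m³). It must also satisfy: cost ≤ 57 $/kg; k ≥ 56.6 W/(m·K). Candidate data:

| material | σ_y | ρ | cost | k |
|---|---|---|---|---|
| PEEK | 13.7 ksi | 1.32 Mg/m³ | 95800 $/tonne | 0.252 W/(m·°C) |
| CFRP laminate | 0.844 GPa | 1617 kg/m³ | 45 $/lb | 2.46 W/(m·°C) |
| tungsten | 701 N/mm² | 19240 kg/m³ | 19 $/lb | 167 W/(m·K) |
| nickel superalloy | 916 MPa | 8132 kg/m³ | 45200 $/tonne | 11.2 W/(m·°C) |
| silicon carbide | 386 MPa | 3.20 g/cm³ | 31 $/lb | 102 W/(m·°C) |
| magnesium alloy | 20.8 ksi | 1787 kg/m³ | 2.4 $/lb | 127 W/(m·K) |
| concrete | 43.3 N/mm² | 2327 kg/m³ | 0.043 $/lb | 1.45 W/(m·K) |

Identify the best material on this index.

magnesium alloy

Screen on constraints: cost ≤ 57 $/kg; k ≥ 56.6 W/(m·K). Survivors: tungsten, magnesium alloy.
Normalizing units and computing the index:
  tungsten: σ_y = 701.0 MPa, ρ = 19240 kg/m³
  magnesium alloy: σ_y = 143.4 MPa, ρ = 1787 kg/m³
  magnesium alloy: M = 15.3×10⁻³
  tungsten: M = 4.10×10⁻³
Highest index: magnesium alloy.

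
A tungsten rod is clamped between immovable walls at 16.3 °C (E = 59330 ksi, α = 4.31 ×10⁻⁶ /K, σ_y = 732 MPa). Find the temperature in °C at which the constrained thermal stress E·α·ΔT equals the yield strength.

E = 59330 ksi = 409.1 GPa.
E·α·ΔT = 732.0 MPa ⇒ ΔT = 732.0 / (409.1×10³ × 4.31×10⁻⁶) = 415.2 K.
T = 16.3 + 415.2 = 431.5 °C.

431 °C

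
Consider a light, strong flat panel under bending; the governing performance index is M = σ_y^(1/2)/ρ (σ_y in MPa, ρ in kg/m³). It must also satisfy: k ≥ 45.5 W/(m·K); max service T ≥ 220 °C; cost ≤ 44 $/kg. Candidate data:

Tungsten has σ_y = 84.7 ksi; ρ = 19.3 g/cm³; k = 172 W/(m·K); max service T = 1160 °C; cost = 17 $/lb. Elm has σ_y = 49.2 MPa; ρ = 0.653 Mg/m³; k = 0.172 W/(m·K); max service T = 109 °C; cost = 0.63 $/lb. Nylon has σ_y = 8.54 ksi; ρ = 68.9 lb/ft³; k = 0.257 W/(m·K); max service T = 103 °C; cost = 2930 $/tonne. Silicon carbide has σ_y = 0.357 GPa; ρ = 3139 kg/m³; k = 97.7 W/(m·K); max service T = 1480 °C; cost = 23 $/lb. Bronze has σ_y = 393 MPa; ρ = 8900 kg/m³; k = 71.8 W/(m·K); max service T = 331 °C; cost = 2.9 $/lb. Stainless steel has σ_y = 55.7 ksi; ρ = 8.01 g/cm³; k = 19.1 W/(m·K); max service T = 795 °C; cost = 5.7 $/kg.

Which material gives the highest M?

bronze

Screen on constraints: k ≥ 45.5 W/(m·K); max service T ≥ 220 °C; cost ≤ 44 $/kg. Survivors: tungsten, bronze.
Putting every candidate on a common basis:
  tungsten: σ_y = 584.0 MPa, ρ = 19300 kg/m³
  bronze: σ_y = 393.0 MPa, ρ = 8900 kg/m³
  bronze: M = 2.23×10⁻³
  tungsten: M = 1.25×10⁻³
Bronze ranks first.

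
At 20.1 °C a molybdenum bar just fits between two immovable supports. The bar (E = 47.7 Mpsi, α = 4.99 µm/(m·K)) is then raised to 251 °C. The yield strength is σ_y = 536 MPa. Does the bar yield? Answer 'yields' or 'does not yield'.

does not yield

E = 47.7 Mpsi = 328.9 GPa.
ΔT = 230.9 K. Constrained thermal stress σ = E·α·ΔT = 328.9×10³ MPa × 4.99×10⁻⁶ × 230.9 = 379 MPa (compressive).
Compare to σ_y = 536 MPa: σ < σ_y, so it does not yield.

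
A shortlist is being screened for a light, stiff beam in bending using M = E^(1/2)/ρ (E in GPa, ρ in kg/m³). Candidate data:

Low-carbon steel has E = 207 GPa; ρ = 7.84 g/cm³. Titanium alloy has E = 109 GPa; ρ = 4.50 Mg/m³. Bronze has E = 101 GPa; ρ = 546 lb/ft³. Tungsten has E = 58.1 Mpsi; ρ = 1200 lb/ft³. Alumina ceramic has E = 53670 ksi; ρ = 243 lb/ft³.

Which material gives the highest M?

alumina ceramic

In SI units:
  low-carbon steel: E = 207.0 GPa, ρ = 7840 kg/m³
  titanium alloy: E = 109.0 GPa, ρ = 4500 kg/m³
  bronze: E = 101.0 GPa, ρ = 8746 kg/m³
  tungsten: E = 400.6 GPa, ρ = 19220 kg/m³
  alumina ceramic: E = 370.0 GPa, ρ = 3892 kg/m³
  alumina ceramic: M = 4.94×10⁻³
  titanium alloy: M = 2.32×10⁻³
  low-carbon steel: M = 1.84×10⁻³
  bronze: M = 1.15×10⁻³
  tungsten: M = 1.04×10⁻³
Alumina ceramic has the largest M.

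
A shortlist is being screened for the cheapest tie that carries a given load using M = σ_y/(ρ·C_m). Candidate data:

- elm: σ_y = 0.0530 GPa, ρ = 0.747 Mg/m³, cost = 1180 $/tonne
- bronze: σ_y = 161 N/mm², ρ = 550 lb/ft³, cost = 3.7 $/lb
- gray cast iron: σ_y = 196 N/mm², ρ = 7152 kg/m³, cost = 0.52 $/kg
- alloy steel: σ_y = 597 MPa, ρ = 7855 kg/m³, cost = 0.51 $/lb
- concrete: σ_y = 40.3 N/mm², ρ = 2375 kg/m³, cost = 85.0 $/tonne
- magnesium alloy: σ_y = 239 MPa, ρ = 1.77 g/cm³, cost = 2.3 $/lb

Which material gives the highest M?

concrete

Putting every candidate on a common basis:
  elm: σ_y = 53.00 MPa, ρ = 747.0 kg/m³, cost = 1.180 $/kg
  bronze: σ_y = 161.0 MPa, ρ = 8810 kg/m³, cost = 8.157 $/kg
  gray cast iron: σ_y = 196.0 MPa, ρ = 7152 kg/m³, cost = 0.5200 $/kg
  alloy steel: σ_y = 597.0 MPa, ρ = 7855 kg/m³, cost = 1.124 $/kg
  concrete: σ_y = 40.30 MPa, ρ = 2375 kg/m³, cost = 0.08500 $/kg
  magnesium alloy: σ_y = 239.0 MPa, ρ = 1770 kg/m³, cost = 5.071 $/kg
  concrete: M = 200 kN·m per $
  alloy steel: M = 67.6 kN·m per $
  elm: M = 60.1 kN·m per $
  gray cast iron: M = 52.7 kN·m per $
  magnesium alloy: M = 26.6 kN·m per $
  bronze: M = 2.24 kN·m per $
Concrete ranks first.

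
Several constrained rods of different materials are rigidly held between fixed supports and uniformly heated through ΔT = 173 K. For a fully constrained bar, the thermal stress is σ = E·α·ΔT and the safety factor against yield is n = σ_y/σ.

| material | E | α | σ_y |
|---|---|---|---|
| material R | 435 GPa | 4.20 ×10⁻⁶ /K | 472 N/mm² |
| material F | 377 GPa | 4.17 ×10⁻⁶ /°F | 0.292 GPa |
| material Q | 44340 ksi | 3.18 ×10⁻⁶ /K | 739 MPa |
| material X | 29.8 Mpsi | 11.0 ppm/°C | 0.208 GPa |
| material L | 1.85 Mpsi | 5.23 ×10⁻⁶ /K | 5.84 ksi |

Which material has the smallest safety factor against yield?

In consistent units (E in GPa, α in ×10⁻⁶/K, σ_y in MPa):
  material R: E = 435.0, α = 4.20, σ_y = 472.0 → σ = 316 MPa, n = 1.49
  material F: E = 377.0, α = 7.51, σ_y = 292.0 → σ = 490 MPa, n = 0.596
  material Q: E = 305.7, α = 3.18, σ_y = 739.0 → σ = 168 MPa, n = 4.39
  material X: E = 205.5, α = 11.0, σ_y = 208.0 → σ = 391 MPa, n = 0.532
  material L: E = 12.76, α = 5.23, σ_y = 40.27 → σ = 11.5 MPa, n = 3.49
Material X has the lowest safety factor, n = 0.532.

material X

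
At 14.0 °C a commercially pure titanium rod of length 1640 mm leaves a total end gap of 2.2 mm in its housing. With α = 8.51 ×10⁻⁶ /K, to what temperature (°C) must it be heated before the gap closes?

172 °C

α·L₀·ΔT = 2.2 mm ⇒ ΔT = 2.2 / (8.51×10⁻⁶ × 1640.0) = 157.6 K.
T = 14.0 + 157.6 = 171.6 °C.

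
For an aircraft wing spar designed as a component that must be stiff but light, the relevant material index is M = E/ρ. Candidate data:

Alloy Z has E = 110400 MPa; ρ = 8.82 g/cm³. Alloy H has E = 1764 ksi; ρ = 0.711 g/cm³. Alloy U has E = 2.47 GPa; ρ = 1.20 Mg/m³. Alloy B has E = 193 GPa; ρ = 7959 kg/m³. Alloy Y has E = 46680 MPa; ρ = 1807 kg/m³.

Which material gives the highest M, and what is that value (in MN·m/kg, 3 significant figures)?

After converting to SI:
  alloy Z: E = 110.4 GPa, ρ = 8820 kg/m³
  alloy H: E = 12.16 GPa, ρ = 711.0 kg/m³
  alloy U: E = 2.470 GPa, ρ = 1200 kg/m³
  alloy B: E = 193.0 GPa, ρ = 7959 kg/m³
  alloy Y: E = 46.68 GPa, ρ = 1807 kg/m³
  alloy Y: M = 25.8 MN·m/kg
  alloy B: M = 24.2 MN·m/kg
  alloy H: M = 17.1 MN·m/kg
  alloy Z: M = 12.5 MN·m/kg
  alloy U: M = 2.06 MN·m/kg
Highest index: alloy Y.

alloy Y, M = 25.8 MN·m/kg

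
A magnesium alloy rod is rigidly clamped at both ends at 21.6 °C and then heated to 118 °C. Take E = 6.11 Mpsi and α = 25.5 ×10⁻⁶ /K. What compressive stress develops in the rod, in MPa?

104 MPa

E = 6.11 Mpsi = 42.13 GPa.
ΔT = 96.40 K. Constrained thermal stress σ = E·α·ΔT = 42.13×10³ MPa × 25.5×10⁻⁶ × 96.40 = 104 MPa (compressive).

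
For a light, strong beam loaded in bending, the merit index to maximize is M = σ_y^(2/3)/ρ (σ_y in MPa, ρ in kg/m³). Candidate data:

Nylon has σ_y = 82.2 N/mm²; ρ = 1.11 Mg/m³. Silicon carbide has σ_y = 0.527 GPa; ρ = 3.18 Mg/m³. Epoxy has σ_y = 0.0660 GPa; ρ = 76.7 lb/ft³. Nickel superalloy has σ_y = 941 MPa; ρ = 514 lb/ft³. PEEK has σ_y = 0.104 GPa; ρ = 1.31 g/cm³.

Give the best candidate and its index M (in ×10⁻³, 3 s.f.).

In SI units:
  nylon: σ_y = 82.20 MPa, ρ = 1110 kg/m³
  silicon carbide: σ_y = 527.0 MPa, ρ = 3180 kg/m³
  epoxy: σ_y = 66.00 MPa, ρ = 1229 kg/m³
  nickel superalloy: σ_y = 941.0 MPa, ρ = 8233 kg/m³
  PEEK: σ_y = 104.0 MPa, ρ = 1310 kg/m³
  silicon carbide: M = 20.5×10⁻³
  nylon: M = 17.0×10⁻³
  PEEK: M = 16.9×10⁻³
  epoxy: M = 13.3×10⁻³
  nickel superalloy: M = 11.7×10⁻³
Silicon carbide has the largest M.

silicon carbide, M = 20.5×10⁻³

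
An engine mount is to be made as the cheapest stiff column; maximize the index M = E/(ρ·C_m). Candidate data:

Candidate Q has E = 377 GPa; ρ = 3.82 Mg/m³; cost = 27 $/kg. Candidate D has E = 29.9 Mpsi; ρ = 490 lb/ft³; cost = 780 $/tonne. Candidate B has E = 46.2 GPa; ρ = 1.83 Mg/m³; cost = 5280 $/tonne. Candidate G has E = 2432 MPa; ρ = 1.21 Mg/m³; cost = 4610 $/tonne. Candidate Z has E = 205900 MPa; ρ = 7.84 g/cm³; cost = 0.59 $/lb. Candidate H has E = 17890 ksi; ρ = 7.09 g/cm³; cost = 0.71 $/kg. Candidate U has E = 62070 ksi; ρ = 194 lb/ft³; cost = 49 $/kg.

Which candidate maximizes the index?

candidate D

After converting to SI:
  candidate Q: E = 377.0 GPa, ρ = 3820 kg/m³, cost = 27.00 $/kg
  candidate D: E = 206.2 GPa, ρ = 7849 kg/m³, cost = 0.7800 $/kg
  candidate B: E = 46.20 GPa, ρ = 1830 kg/m³, cost = 5.280 $/kg
  candidate G: E = 2.432 GPa, ρ = 1210 kg/m³, cost = 4.610 $/kg
  candidate Z: E = 205.9 GPa, ρ = 7840 kg/m³, cost = 1.301 $/kg
  candidate H: E = 123.3 GPa, ρ = 7090 kg/m³, cost = 0.7100 $/kg
  candidate U: E = 428.0 GPa, ρ = 3108 kg/m³, cost = 49.00 $/kg
  candidate D: M = 33.7 MN·m per $
  candidate H: M = 24.5 MN·m per $
  candidate Z: M = 20.2 MN·m per $
  candidate B: M = 4.78 MN·m per $
  candidate Q: M = 3.66 MN·m per $
  candidate U: M = 2.81 MN·m per $
  candidate G: M = 0.436 MN·m per $
The maximum is for candidate D.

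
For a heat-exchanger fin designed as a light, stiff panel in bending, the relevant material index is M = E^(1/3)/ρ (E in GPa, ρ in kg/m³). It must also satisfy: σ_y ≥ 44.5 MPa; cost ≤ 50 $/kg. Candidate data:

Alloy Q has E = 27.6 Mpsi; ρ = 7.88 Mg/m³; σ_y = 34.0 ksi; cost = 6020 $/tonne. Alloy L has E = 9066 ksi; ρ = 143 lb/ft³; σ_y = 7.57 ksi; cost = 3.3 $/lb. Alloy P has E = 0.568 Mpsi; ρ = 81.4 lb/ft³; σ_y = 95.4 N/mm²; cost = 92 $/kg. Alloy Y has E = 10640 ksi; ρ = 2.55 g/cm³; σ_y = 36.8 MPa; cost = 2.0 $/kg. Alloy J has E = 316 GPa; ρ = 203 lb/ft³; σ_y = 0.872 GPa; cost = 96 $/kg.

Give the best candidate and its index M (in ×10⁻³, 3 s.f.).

Screen on constraints: σ_y ≥ 44.5 MPa; cost ≤ 50 $/kg. Survivors: alloy Q, alloy L.
Convert each candidate to consistent units, then evaluate M:
  alloy Q: E = 190.3 GPa, ρ = 7880 kg/m³
  alloy L: E = 62.51 GPa, ρ = 2291 kg/m³
  alloy L: M = 1.73×10⁻³
  alloy Q: M = 0.730×10⁻³
Highest index: alloy L.

alloy L, M = 1.73×10⁻³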